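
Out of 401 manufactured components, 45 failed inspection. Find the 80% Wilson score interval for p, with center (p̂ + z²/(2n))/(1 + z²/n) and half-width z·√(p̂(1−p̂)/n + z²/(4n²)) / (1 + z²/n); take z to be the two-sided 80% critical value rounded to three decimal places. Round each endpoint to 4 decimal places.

(0.0936, 0.1340)

p̂ = 45/401 = 0.11222; z = 1.282, so z² = 1.643524.
1 + z²/n = 1.004099.
Center = (0.11222 + 0.002049)/1.004099 = 0.11380.
Radicand: p̂(1−p̂)/n + z²/(4n²) = 0.000248445 + 0.000002555 = 0.000251000.
Half-width = 1.282·√0.000251000/1.004099 = 0.02023.
CI: 0.11380 ± 0.02023 = (0.0936, 0.1340).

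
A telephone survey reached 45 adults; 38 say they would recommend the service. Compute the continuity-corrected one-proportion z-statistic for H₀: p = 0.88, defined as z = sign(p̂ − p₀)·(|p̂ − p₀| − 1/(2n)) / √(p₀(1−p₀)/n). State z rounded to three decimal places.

z = -0.505

p̂ = 38/45 = 0.84444. p̂ − p₀ = -0.035556.
Continuity correction 1/(2n) = 1/90 = 0.011111.
Corrected numerator: |-0.035556| − 0.011111 = 0.024445.
Under H₀, SE = √(p₀(1−p₀)/n) = √(0.88·0.12/45) = √0.002346667 = 0.048442.
z = −0.024445/0.048442 = -0.505.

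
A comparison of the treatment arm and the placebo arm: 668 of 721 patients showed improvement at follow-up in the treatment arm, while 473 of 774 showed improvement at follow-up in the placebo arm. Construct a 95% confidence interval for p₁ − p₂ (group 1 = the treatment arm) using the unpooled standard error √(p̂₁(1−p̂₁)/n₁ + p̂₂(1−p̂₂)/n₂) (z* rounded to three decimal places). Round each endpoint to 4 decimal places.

p̂₁ = 0.92649, p̂₂ = 0.61111, so the observed difference is 0.31538.
SE = √(0.000094460 + 0.000307047) = √0.000401507 = 0.020038.
For 95% confidence, z* = 1.960. Margin = 1.960·0.020038 = 0.03927.
Interval: 0.31538 ± 0.03927 → (0.2761, 0.3547).

(0.2761, 0.3547)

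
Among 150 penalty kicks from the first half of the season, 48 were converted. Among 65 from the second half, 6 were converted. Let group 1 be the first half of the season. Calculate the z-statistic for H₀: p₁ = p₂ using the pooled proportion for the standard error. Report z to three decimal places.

z = 3.536

Sample proportions: p̂₁ = 48/150 = 0.32000 and p̂₂ = 6/65 = 0.09231.
Pooling: p̂ = 54/215 = 0.25116.
SE = √[p̂(1−p̂)(1/n₁+1/n₂)] = √[0.25116·0.74884·(1/150+1/65)] ≈ 0.064400.
z = (p̂₁ − p̂₂)/SE = (0.32000 − 0.09231)/0.064400 = 0.22769/0.064400 = 3.536.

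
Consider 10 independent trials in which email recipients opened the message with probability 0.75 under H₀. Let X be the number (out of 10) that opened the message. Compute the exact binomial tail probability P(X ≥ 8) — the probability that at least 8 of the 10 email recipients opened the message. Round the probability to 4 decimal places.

P = 0.5256

X is binomial with n = 10 and p = 0.75.
P(X ≥ 8) = C(10,8)·0.75^8·0.25^2 + C(10,9)·0.75^9·0.25^1 + C(10,10)·0.75^10·0.25^0.
= 0.281568 + 0.187712 + 0.056314 = 0.5256.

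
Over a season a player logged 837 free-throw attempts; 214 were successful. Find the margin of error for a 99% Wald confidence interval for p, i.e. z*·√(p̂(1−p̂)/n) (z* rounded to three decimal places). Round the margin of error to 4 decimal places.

ME = 0.0388

Sample proportion p̂ = 214/837 = 0.25568.
SE(p̂) = √(0.25568·0.74432/837) = 0.015079.
z* = 2.576 at the 99% level.
ME = 2.576·0.015079 = 0.0388.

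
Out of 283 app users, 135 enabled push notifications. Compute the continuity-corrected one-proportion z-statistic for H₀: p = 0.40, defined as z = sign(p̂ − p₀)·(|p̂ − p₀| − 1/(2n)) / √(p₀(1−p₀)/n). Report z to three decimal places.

z = 2.585

With x = 135 successes in n = 283, p̂ = 0.47703. p̂ − p₀ = 0.077032.
Continuity correction 1/(2n) = 1/566 = 0.001767.
Corrected numerator: |0.077032| − 0.001767 = 0.075265.
Null standard error: √(0.40·0.60/283) = √0.000848057 = 0.029121.
z = (+)0.075265/0.029121 = 2.585.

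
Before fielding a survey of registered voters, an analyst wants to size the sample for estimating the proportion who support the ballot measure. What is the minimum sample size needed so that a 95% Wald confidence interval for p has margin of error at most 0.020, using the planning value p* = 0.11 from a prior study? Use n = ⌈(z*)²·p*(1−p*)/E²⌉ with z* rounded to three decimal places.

n = 941

z* = 1.960 at the 95% level.
p*(1−p*) = 0.0979.
(z*)²·p*(1−p*)/E² = 3.841600·0.0979/0.000400 = 940.232.
⌈940.232⌉ = 941.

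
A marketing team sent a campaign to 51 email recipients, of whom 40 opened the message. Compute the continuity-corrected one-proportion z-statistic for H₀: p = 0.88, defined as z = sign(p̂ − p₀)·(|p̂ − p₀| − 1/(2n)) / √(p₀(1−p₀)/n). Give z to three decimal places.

z = -1.887

p̂ = 40/51 = 0.78431. p̂ − p₀ = -0.095686.
Continuity correction 1/(2n) = 1/102 = 0.009804.
Corrected numerator: |-0.095686| − 0.009804 = 0.085882.
SE₀ = √(0.88·0.12/51) = 0.045504.
z = (−)0.085882/0.045504 = -1.887.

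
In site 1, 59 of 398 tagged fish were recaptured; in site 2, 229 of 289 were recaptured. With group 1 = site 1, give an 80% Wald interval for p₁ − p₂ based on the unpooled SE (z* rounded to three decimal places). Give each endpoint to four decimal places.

(-0.6823, -0.6060)

p̂₁ = 59/398 = 0.14824, p̂₂ = 229/289 = 0.79239; p̂₁ − p̂₂ = -0.64415.
Unpooled SE = √(p̂₁(1−p̂₁)/n₁ + p̂₂(1−p̂₂)/n₂) = √(0.000317251 + 0.000569237) = 0.029774.
The 80% critical value is z* = 1.282. Margin of error = 0.03817.
CI: -0.64415 ± 0.03817 = (-0.6823, -0.6060).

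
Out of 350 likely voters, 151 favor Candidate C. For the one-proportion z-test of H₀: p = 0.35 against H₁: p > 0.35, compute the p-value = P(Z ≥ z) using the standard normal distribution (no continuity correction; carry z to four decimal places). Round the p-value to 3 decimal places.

The sample proportion is 151/350 = 0.43143.
Null standard error: √(0.35·0.65/350) = √0.000650000 = 0.025495.
z = (p̂ − p₀)/SE = (151/350 − 0.35)/0.025495 ≈ 3.1939.
From the standard normal, P(Z ≥ z) = 0.001.

p-value = 0.001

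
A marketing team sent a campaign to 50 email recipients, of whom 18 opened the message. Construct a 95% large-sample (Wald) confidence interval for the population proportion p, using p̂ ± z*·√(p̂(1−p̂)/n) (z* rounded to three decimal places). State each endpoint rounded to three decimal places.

p̂ = 18/50 = 0.36000.
SE(p̂) = √(0.36000·0.64000/50) = 0.067882.
z* = 1.960 at the 95% level.
Margin of error: 1.960 × 0.067882 = 0.13305.
CI: 0.36000 ± 0.13305 = (0.227, 0.493).

(0.227, 0.493)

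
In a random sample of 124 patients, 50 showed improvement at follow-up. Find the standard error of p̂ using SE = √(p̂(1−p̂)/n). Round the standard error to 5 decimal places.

SE = 0.04405

p̂ = 50/124 = 0.40323.
p̂(1−p̂) = 0.240636.
Dividing by n and taking the root: √0.001940613 = 0.04405.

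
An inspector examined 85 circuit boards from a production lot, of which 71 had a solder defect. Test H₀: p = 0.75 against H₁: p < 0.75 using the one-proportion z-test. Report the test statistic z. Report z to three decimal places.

p̂ = 71/85 = 0.83529.
Null standard error: √(0.75·0.25/85) = √0.002205882 = 0.046967.
z = (0.83529 − 0.75)/0.046967 = 0.08529/0.046967 = 1.816.

z = 1.816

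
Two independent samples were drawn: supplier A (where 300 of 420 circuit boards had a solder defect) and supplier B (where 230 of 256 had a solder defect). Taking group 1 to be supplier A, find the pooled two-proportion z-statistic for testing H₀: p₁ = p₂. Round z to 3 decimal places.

z = -5.644

Sample proportions: p̂₁ = 300/420 = 0.71429 and p̂₂ = 230/256 = 0.89844.
Pooled p̂ = (300+230)/(420+256) = 530/676 = 0.78402.
SE = √[p̂(1−p̂)(1/n₁+1/n₂)] = √[0.78402·0.21598·(1/420+1/256)] ≈ 0.032628.
z = (p̂₁ − p̂₂)/SE = (0.71429 − 0.89844)/0.032628 = -0.18415/0.032628 = -5.644.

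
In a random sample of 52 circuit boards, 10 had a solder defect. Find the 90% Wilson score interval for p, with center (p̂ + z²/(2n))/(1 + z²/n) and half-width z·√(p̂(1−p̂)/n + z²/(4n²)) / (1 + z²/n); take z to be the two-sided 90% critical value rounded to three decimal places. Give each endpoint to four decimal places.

p̂ = 10/52 = 0.19231; z = 1.645, so z² = 2.706025.
1 + z²/n = 1.052039.
Center = (0.19231 + 0.026019)/1.052039 = 0.20753.
Radicand: p̂(1−p̂)/n + z²/(4n²) = 0.002987028 + 0.000250187 = 0.003237215.
Half-width = 1.645·√0.003237215/1.052039 = 0.08897.
So the interval runs from 0.1186 to 0.2965.

(0.1186, 0.2965)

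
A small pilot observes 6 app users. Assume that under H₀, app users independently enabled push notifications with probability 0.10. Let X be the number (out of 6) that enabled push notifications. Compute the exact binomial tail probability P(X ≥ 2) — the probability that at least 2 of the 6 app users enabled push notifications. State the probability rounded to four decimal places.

P = 0.1143

X is binomial with n = 6 and p = 0.10.
P(X ≥ 2) = Σ_{j=2}^{6} C(6,j)·0.10^j·0.90^{6−j}.
= 0.098415 + 0.014580 + 0.001215 + 0.000054 + 0.000001 = 0.1143.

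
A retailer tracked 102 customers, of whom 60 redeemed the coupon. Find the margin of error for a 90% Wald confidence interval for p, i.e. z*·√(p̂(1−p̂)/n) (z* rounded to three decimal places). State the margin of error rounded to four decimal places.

The sample proportion is 60/102 = 0.58824.
SE = √(p̂(1−p̂)/n) = √(0.242215/102) = 0.048730.
For 90% confidence, z* = 1.645.
So ME = 0.0802.

ME = 0.0802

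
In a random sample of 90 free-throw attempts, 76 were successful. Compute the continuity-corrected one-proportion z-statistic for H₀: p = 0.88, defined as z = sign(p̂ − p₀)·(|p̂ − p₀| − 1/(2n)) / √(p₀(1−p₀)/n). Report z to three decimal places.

z = -0.876

The sample proportion is 76/90 = 0.84444. p̂ − p₀ = -0.035556.
Continuity correction 1/(2n) = 1/180 = 0.005556.
Corrected numerator: |-0.035556| − 0.005556 = 0.030000.
SE₀ = √(0.88·0.12/90) = 0.034254.
z = −0.030000/0.034254 = -0.876.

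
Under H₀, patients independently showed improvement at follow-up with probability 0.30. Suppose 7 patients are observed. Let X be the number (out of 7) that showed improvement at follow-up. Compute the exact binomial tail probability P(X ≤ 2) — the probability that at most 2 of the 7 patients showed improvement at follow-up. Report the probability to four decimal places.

X ~ Binomial(n=7, p=0.30).
P(X ≤ 2) = C(7,0)·0.30^0·0.70^7 + C(7,1)·0.30^1·0.70^6 + C(7,2)·0.30^2·0.70^5.
= 0.082354 + 0.247063 + 0.317652 = 0.6471.

P = 0.6471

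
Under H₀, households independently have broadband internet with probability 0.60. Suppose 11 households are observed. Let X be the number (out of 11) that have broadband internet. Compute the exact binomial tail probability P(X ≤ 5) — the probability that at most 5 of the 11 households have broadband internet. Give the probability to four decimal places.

X is binomial with n = 11 and p = 0.60.
P(X ≤ 5) = Σ_{j=0}^{5} C(11,j)·0.60^j·0.40^{11−j}.
= 0.000042 + 0.000692 + 0.005190 + 0.023357 + 0.070071 + 0.147149 = 0.2465.

P = 0.2465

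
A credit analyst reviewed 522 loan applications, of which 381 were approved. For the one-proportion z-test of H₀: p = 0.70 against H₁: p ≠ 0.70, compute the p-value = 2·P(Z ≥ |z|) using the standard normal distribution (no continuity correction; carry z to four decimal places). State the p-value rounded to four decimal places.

Sample proportion p̂ = 381/522 = 0.72989.
SE₀ = √(0.70·0.30/522) = 0.020057.
z = (p̂ − p₀)/SE = (381/522 − 0.70)/0.020057 ≈ 1.4900.
From the standard normal, 2·P(Z ≥ |z|) = 0.1362.

p-value = 0.1362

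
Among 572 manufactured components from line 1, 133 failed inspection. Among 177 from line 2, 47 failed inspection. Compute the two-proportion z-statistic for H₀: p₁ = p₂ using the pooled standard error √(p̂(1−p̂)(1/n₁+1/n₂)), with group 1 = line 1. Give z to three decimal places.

z = -0.898

Sample proportions: p̂₁ = 133/572 = 0.23252 and p̂₂ = 47/177 = 0.26554.
Pooled p̂ = (133+47)/(572+177) = 180/749 = 0.24032.
Pooled SE = √[0.1825665·0.00739797] ≈ 0.036751.
z = (p̂₁ − p̂₂)/SE = (0.23252 − 0.26554)/0.036751 = -0.03302/0.036751 = -0.898.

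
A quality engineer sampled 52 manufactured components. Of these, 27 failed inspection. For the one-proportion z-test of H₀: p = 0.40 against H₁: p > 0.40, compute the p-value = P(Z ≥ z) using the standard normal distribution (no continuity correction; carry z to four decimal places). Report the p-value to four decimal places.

p̂ = 27/52 = 0.51923.
Null standard error: √(0.40·0.60/52) = √0.004615385 = 0.067937.
Test statistic (full precision, shown to 4 dp): z = (27/52 − 0.40)/SE₀ ≈ 1.7550.
From the standard normal, P(Z ≥ z) = 0.0396.

p-value = 0.0396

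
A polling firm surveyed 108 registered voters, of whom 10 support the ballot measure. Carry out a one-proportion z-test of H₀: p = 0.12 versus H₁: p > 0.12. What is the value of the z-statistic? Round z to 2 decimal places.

The sample proportion is 10/108 = 0.09259.
Null standard error: √(0.12·0.88/108) = √0.000977778 = 0.031269.
z = (p̂ − p₀)/SE = (0.09259 − 0.12)/0.031269 = -0.88.

z = -0.88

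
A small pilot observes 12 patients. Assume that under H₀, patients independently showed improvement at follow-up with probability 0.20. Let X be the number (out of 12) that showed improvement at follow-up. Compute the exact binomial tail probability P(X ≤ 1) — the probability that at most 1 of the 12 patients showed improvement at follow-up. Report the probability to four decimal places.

X ~ Binomial(n=12, p=0.20).
P(X ≤ 1) = C(12,0)·0.20^0·0.80^12 + C(12,1)·0.20^1·0.80^11.
= 0.068719 + 0.206158 = 0.2749.

P = 0.2749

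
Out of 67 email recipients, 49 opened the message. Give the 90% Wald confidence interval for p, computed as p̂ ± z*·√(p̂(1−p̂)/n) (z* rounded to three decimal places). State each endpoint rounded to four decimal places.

(0.6423, 0.8204)

The sample proportion is 49/67 = 0.73134.
Standard error of p̂: √(0.196480/67) = √0.002932542 = 0.054153.
The 90% critical value is z* = 1.645.
Margin = 1.645·0.054153 = 0.08908.
Interval: 0.73134 ± 0.08908 → (0.6423, 0.8204).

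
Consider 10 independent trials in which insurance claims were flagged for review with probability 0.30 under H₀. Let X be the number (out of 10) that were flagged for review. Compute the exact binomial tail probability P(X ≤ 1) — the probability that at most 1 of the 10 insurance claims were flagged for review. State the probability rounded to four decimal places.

P = 0.1493

X is binomial with n = 10 and p = 0.30.
P(X ≤ 1) = C(10,0)·0.30^0·0.70^10 + C(10,1)·0.30^1·0.70^9.
= 0.028248 + 0.121061 = 0.1493.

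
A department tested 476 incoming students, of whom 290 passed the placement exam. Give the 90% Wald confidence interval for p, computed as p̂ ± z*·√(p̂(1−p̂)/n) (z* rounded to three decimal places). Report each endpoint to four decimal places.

p̂ = 290/476 = 0.60924.
Standard error of p̂: √(0.238066/476) = √0.000500138 = 0.022364.
z* = 1.645 at the 90% level.
Margin = 1.645·0.022364 = 0.03679.
CI: 0.60924 ± 0.03679 = (0.5725, 0.6460).

(0.5725, 0.6460)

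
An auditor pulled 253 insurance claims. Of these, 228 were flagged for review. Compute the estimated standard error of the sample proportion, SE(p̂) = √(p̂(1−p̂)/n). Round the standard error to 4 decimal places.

SE = 0.0188

Sample proportion p̂ = 228/253 = 0.90119.
p̂(1−p̂) = 0.90119·0.09881 = 0.089047.
SE = √(0.089047/253) = √0.000351964 = 0.0188.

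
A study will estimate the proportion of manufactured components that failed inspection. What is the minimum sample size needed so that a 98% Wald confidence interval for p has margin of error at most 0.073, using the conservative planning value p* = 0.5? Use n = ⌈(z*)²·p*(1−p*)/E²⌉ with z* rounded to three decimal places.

n = 254

For 98% confidence, z* = 2.326.
p*(1−p*) = 0.50·0.50 = 0.2500.
(z*)²·p*(1−p*)/E² = 5.410276·0.2500/0.005329 = 253.813.
⌈253.813⌉ = 254.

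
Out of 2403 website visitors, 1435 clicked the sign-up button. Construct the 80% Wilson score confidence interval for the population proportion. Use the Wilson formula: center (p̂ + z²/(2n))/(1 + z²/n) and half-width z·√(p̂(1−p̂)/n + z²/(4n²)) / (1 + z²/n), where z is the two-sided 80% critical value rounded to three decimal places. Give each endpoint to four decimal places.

Here p̂ = 1435/2403 = 0.59717 and z = 1.282 (z² = 1.643524).
1 + z²/n = 1.000684.
Center = (0.59717 + 0.000342)/1.000684 = 0.59710.
Radicand: p̂(1−p̂)/n + z²/(4n²) = 0.000100107 + 0.000000071 = 0.000100178.
Half-width = z·√(radicand)/denom = 1.282·0.010009/1.000684 = 0.01282.
Interval: 0.59710 ± 0.01282 → (0.5843, 0.6099).

(0.5843, 0.6099)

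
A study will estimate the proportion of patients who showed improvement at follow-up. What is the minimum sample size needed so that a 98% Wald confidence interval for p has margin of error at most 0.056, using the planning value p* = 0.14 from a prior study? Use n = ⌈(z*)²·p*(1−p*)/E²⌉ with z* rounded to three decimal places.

n = 208

z* = 2.326 at the 98% level.
p*(1−p*) = 0.14·0.86 = 0.1204.
Required n before rounding: 5.410276 × 0.1204 / 0.056² = 207.716.
⌈207.716⌉ = 208.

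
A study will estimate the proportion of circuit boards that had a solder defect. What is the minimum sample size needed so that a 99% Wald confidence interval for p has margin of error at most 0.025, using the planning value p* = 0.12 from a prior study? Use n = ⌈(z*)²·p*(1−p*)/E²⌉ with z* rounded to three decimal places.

For 99% confidence, z* = 2.576.
p*(1−p*) = 0.1056.
(z*)²·p*(1−p*)/E² = 6.635776·0.1056/0.000625 = 1121.181.
Rounding up, n = 1122.

n = 1122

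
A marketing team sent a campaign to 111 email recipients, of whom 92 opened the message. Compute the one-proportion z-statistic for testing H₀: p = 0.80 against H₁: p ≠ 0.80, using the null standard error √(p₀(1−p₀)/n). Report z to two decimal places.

z = 0.76

p̂ = 92/111 = 0.82883.
SE₀ = √(0.80·0.20/111) = 0.037966.
z = (0.82883 − 0.80)/0.037966 = 0.02883/0.037966 = 0.76.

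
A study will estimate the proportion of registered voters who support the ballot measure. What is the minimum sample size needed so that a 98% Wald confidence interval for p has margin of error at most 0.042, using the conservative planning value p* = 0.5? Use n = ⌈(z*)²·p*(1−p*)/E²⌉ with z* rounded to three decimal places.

n = 767

The 98% critical value is z* = 2.326.
p*(1−p*) = 0.2500.
Required n before rounding: 5.410276 × 0.2500 / 0.042² = 766.762.
⌈766.762⌉ = 767.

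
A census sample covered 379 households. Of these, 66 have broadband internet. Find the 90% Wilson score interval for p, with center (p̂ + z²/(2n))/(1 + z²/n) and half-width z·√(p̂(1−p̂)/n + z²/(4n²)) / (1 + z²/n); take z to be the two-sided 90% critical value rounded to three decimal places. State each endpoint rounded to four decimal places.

p̂ = 66/379 = 0.17414; z = 1.645, so z² = 2.706025.
Denominator 1 + z²/n = 1 + 2.706025/379 = 1.007140.
Adjusted center: (0.17414 + z²/(2n))/1.007140 = 0.17645.
Radicand: p̂(1−p̂)/n + z²/(4n²) = 0.000379464 + 0.000004710 = 0.000384174.
Half-width = 1.645·√0.000384174/1.007140 = 0.03201.
Interval: 0.17645 ± 0.03201 → (0.1444, 0.2085).

(0.1444, 0.2085)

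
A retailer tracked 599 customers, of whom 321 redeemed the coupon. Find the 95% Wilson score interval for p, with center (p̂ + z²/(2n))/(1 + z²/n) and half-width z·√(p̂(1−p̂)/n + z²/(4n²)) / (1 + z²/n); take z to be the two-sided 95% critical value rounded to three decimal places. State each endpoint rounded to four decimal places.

(0.4959, 0.5755)

Here p̂ = 321/599 = 0.53589 and z = 1.960 (z² = 3.841600).
Denominator 1 + z²/n = 1 + 3.841600/599 = 1.006413.
Center = (0.53589 + 0.003207)/1.006413 = 0.53566.
Radicand: p̂(1−p̂)/n + z²/(4n²) = 0.000415211 + 0.000002677 = 0.000417888.
Half-width = 1.960·√0.000417888/1.006413 = 0.03981.
Interval: 0.53566 ± 0.03981 → (0.4959, 0.5755).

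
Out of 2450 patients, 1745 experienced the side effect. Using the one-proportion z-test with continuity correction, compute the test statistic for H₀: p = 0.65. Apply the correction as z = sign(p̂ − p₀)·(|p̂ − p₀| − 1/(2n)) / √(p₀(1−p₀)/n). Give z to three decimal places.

p̂ = 1745/2450 = 0.71224. p̂ − p₀ = 0.062245.
1/(2n) = 0.000204.
Corrected numerator: |0.062245| − 0.000204 = 0.062041.
SE₀ = √(0.65·0.35/2450) = 0.009636.
z = (+)0.062041/0.009636 = 6.438.

z = 6.438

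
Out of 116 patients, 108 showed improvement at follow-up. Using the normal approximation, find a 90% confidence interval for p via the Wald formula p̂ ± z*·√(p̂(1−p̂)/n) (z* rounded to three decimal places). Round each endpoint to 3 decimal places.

p̂ = 108/116 = 0.93103.
SE = √(p̂(1−p̂)/n) = √(0.064209/116) = 0.023527.
For 90% confidence, z* = 1.645.
Margin = 1.645·0.023527 = 0.03870.
CI: 0.93103 ± 0.03870 = (0.892, 0.970).

(0.892, 0.970)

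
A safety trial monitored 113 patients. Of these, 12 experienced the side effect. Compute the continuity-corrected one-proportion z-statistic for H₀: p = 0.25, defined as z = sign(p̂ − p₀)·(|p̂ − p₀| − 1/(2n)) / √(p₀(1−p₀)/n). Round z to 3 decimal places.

p̂ = 12/113 = 0.10619. p̂ − p₀ = -0.143805.
Continuity correction 1/(2n) = 1/226 = 0.004425.
Corrected numerator: |-0.143805| − 0.004425 = 0.139380.
Null standard error: √(0.25·0.75/113) = √0.001659292 = 0.040734.
z = −0.139380/0.040734 = -3.422.

z = -3.422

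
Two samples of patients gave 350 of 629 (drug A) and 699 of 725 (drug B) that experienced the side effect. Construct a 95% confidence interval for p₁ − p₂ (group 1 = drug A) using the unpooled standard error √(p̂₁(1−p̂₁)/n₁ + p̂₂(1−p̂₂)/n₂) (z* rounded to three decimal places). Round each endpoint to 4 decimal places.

p̂₁ = 0.55644, p̂₂ = 0.96414, so the observed difference is -0.40770.
Unpooled SE = √(p̂₁(1−p̂₁)/n₁ + p̂₂(1−p̂₂)/n₂) = √(0.000392392 + 0.000047691) = 0.020978.
z* = 1.960 at the 95% level. Margin = 1.960·0.020978 = 0.04112.
So the interval runs from -0.4488 to -0.3666.

(-0.4488, -0.3666)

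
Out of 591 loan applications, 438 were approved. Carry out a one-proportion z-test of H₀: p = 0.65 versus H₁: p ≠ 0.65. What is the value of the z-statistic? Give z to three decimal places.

z = 4.644

Sample proportion p̂ = 438/591 = 0.74112.
Under H₀, SE = √(p₀(1−p₀)/n) = √(0.65·0.35/591) = √0.000384941 = 0.019620.
z = (p̂ − p₀)/SE = (0.74112 − 0.65)/0.019620 = 4.644.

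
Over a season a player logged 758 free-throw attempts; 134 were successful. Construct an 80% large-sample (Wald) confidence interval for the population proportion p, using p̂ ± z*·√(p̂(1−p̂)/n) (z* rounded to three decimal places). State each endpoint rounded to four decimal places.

(0.1590, 0.1945)

The sample proportion is 134/758 = 0.17678.
SE = √(p̂(1−p̂)/n) = √(0.145529/758) = 0.013856.
z* = 1.282 at the 80% level.
Margin = 1.282·0.013856 = 0.01776.
CI: 0.17678 ± 0.01776 = (0.1590, 0.1945).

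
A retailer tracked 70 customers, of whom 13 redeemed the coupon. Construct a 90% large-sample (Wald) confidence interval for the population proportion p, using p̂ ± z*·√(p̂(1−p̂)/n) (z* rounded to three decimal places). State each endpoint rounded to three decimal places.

(0.109, 0.262)

p̂ = 13/70 = 0.18571.
SE = √(p̂(1−p̂)/n) = √(0.151224/70) = 0.046480.
z* = 1.645 at the 90% level.
Margin = 1.645·0.046480 = 0.07646.
CI: 0.18571 ± 0.07646 = (0.109, 0.262).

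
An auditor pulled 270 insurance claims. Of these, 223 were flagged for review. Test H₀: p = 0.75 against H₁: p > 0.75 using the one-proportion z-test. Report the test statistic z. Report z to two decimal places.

z = 2.88

p̂ = 223/270 = 0.82593.
Under H₀, SE = √(p₀(1−p₀)/n) = √(0.75·0.25/270) = √0.000694444 = 0.026352.
z = (p̂ − p₀)/SE = (0.82593 − 0.75)/0.026352 = 2.88.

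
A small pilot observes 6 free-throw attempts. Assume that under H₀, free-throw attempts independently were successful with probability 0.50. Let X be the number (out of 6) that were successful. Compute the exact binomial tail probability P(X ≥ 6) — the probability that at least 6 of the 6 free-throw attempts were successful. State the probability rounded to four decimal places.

P = 0.0156

X is binomial with n = 6 and p = 0.50.
P(X ≥ 6) = C(6,6)·0.50^6·0.50^0.
= 0.015625 = 0.0156.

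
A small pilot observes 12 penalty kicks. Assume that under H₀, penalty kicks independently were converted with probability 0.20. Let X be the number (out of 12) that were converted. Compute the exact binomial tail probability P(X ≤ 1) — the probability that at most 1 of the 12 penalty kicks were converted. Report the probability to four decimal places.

P = 0.2749

X ~ Binomial(n=12, p=0.20).
P(X ≤ 1) = C(12,0)·0.20^0·0.80^12 + C(12,1)·0.20^1·0.80^11.
= 0.068719 + 0.206158 = 0.2749.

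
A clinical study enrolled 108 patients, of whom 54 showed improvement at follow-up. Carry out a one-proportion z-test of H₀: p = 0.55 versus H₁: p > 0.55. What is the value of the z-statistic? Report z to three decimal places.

With x = 54 successes in n = 108, p̂ = 0.50000.
Under H₀, SE = √(p₀(1−p₀)/n) = √(0.55·0.45/108) = √0.002291667 = 0.047871.
Test statistic: z = -0.05000/0.047871 = -1.044.

z = -1.044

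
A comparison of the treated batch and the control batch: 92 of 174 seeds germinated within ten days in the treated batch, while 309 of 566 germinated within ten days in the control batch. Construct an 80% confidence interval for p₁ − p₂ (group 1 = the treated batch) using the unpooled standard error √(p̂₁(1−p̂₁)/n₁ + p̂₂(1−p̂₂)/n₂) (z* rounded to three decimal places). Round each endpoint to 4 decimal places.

p̂₁ = 92/174 = 0.52874, p̂₂ = 309/566 = 0.54594; p̂₁ − p̂₂ = -0.01720.
Unpooled SE = √(p̂₁(1−p̂₁)/n₁ + p̂₂(1−p̂₂)/n₂) = √(0.001432036 + 0.000437968) = 0.043244.
For 80% confidence, z* = 1.282. Margin of error = 0.05544.
CI: -0.01720 ± 0.05544 = (-0.0726, 0.0382).

(-0.0726, 0.0382)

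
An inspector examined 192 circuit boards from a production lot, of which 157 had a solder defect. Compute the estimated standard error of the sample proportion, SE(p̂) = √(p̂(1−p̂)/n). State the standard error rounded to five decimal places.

SE = 0.02786

The sample proportion is 157/192 = 0.81771.
p̂(1−p̂) = 0.81771·0.18229 = 0.149060.
SE = √(0.149060/192) = √0.000776354 = 0.02786.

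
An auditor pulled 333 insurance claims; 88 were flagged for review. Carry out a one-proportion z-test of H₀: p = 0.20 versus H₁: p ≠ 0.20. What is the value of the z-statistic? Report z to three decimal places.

p̂ = 88/333 = 0.26426.
Under H₀, SE = √(p₀(1−p₀)/n) = √(0.20·0.80/333) = √0.000480480 = 0.021920.
z = (p̂ − p₀)/SE = (0.26426 − 0.20)/0.021920 = 2.932.

z = 2.932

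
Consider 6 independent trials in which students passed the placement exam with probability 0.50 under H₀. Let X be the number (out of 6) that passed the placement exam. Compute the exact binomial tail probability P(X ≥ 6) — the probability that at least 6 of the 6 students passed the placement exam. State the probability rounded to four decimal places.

X is binomial with n = 6 and p = 0.50.
P(X ≥ 6) = C(6,6)·0.50^6·0.50^0.
= 0.015625 = 0.0156.

P = 0.0156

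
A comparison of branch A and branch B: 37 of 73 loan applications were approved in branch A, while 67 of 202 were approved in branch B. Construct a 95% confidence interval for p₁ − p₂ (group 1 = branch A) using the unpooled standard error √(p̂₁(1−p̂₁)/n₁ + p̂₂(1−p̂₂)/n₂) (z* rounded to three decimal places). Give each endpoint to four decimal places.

p̂₁ = 0.50685, p̂₂ = 0.33168, so the observed difference is 0.17517.
SE = √(0.003424015 + 0.001097373) = √0.004521388 = 0.067241.
z* = 1.960 at the 95% level. Margin = 1.960·0.067241 = 0.13179.
So the interval runs from 0.0434 to 0.3070.

(0.0434, 0.3070)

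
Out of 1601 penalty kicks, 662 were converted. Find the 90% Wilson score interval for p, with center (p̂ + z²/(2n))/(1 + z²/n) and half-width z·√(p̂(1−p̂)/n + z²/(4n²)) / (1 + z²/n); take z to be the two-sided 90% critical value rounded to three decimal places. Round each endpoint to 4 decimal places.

p̂ = 662/1601 = 0.41349; z = 1.645, so z² = 2.706025.
1 + z²/n = 1.001690.
Center = (0.41349 + 0.000845)/1.001690 = 0.41364.
Radicand: p̂(1−p̂)/n + z²/(4n²) = 0.000151478 + 0.000000264 = 0.000151742.
Half-width = 1.645·√0.000151742/1.001690 = 0.02023.
So the interval runs from 0.3934 to 0.4339.

(0.3934, 0.4339)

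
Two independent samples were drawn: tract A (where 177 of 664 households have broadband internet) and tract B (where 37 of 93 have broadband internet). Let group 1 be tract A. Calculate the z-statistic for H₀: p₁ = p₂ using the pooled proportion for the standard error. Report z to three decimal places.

p̂₁ = 177/664 = 0.26657, p̂₂ = 37/93 = 0.39785.
Pooling: p̂ = 214/757 = 0.28269.
Pooled SE = √[0.2027785·0.01225871] ≈ 0.049858.
z = -0.13128/0.049858 = -2.633.

z = -2.633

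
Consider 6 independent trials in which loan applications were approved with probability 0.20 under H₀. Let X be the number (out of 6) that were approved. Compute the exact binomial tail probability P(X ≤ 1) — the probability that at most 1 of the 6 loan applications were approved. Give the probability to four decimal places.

P = 0.6554

X ~ Binomial(n=6, p=0.20).
P(X ≤ 1) = C(6,0)·0.20^0·0.80^6 + C(6,1)·0.20^1·0.80^5.
= 0.262144 + 0.393216 = 0.6554.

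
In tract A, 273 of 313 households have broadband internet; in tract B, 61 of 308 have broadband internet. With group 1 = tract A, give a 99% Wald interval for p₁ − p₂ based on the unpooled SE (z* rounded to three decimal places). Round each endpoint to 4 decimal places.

(0.5981, 0.7502)

p̂₁ = 0.87220, p̂₂ = 0.19805, so the observed difference is 0.67415.
Unpooled SE = √(p̂₁(1−p̂₁)/n₁ + p̂₂(1−p̂₂)/n₂) = √(0.000356114 + 0.000515673) = 0.029526.
z* = 2.576 at the 99% level. Margin = 2.576·0.029526 = 0.07606.
So the interval runs from 0.5981 to 0.7502.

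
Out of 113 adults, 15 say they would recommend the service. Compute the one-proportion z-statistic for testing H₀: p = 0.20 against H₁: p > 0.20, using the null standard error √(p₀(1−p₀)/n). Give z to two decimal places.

z = -1.79

With x = 15 successes in n = 113, p̂ = 0.13274.
Under H₀, SE = √(p₀(1−p₀)/n) = √(0.20·0.80/113) = √0.001415929 = 0.037629.
z = (p̂ − p₀)/SE = (0.13274 − 0.20)/0.037629 = -1.79.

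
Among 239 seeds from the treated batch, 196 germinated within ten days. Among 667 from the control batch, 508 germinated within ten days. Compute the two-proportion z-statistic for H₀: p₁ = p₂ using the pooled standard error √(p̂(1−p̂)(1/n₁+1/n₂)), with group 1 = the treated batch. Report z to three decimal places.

z = 1.863

p̂₁ = 196/239 = 0.82008, p̂₂ = 508/667 = 0.76162.
Pooled p̂ = (196+508)/(239+667) = 704/906 = 0.77704.
Pooled SE = √[0.1732478·0.00568335] ≈ 0.031379.
z = 0.05846/0.031379 = 1.863.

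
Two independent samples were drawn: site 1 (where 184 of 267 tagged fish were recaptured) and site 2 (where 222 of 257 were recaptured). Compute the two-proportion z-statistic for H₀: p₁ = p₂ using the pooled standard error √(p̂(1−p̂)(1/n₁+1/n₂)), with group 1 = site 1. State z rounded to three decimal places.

z = -4.785

Sample proportions: p̂₁ = 184/267 = 0.68914 and p̂₂ = 222/257 = 0.86381.
Pooled p̂ = (184+222)/(267+257) = 406/524 = 0.77481.
Pooled SE = √[0.1744799·0.00763637] ≈ 0.036502.
z = -0.17467/0.036502 = -4.785.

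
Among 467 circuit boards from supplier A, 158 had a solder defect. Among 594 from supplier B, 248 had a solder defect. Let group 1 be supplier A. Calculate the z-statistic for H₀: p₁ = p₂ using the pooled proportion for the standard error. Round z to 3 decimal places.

p̂₁ = 158/467 = 0.33833, p̂₂ = 248/594 = 0.41751.
Pooled p̂ = (158+248)/(467+594) = 406/1061 = 0.38266.
Pooled SE = √[0.2362308·0.00382483] ≈ 0.030059.
z = (p̂₁ − p̂₂)/SE = (0.33833 − 0.41751)/0.030059 = -0.07918/0.030059 = -2.634.

z = -2.634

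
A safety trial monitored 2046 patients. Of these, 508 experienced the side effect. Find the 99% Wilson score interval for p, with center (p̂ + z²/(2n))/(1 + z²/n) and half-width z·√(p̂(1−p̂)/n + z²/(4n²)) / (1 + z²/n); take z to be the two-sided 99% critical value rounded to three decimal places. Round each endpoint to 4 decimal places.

(0.2245, 0.2737)

Here p̂ = 508/2046 = 0.24829 and z = 2.576 (z² = 6.635776).
Denominator 1 + z²/n = 1 + 6.635776/2046 = 1.003243.
Center = (0.24829 + 0.001622)/1.003243 = 0.24910.
Radicand: p̂(1−p̂)/n + z²/(4n²) = 0.000091223 + 0.000000396 = 0.000091619.
Half-width = z·√(radicand)/denom = 2.576·0.009572/1.003243 = 0.02458.
Interval: 0.24910 ± 0.02458 → (0.2245, 0.2737).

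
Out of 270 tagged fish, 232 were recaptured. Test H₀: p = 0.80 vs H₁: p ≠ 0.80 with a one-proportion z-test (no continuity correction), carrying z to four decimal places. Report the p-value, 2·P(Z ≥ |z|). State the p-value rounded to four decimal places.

With x = 232 successes in n = 270, p̂ = 0.85926.
SE₀ = √(0.80·0.20/270) = 0.024343.
Test statistic (full precision, shown to 4 dp): z = (232/270 − 0.80)/SE₀ ≈ 2.4343.
From the standard normal, 2·P(Z ≥ |z|) = 0.0149.

p-value = 0.0149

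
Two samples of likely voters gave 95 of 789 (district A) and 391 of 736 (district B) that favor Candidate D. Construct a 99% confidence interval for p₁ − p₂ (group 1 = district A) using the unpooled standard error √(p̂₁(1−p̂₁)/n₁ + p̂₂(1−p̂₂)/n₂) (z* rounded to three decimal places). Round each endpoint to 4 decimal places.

p̂₁ = 0.12041, p̂₂ = 0.53125, so the observed difference is -0.41084.
Unpooled SE = √(p̂₁(1−p̂₁)/n₁ + p̂₂(1−p̂₂)/n₂) = √(0.000134231 + 0.000338347) = 0.021739.
z* = 2.576 at the 99% level. Margin of error = 0.05600.
CI: -0.41084 ± 0.05600 = (-0.4668, -0.3548).

(-0.4668, -0.3548)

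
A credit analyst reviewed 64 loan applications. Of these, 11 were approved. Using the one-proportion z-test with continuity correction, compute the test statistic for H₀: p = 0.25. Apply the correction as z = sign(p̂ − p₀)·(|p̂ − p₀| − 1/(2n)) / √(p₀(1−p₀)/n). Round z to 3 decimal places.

z = -1.299

The sample proportion is 11/64 = 0.17188. p̂ − p₀ = -0.078125.
Continuity correction 1/(2n) = 1/128 = 0.007812.
Corrected numerator: |-0.078125| − 0.007812 = 0.070313.
SE₀ = √(0.25·0.75/64) = 0.054127.
z = (−)0.070313/0.054127 = -1.299.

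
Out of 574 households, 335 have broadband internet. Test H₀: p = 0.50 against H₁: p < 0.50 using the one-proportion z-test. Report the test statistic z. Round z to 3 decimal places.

p̂ = 335/574 = 0.58362.
Under H₀, SE = √(p₀(1−p₀)/n) = √(0.50·0.50/574) = √0.000435540 = 0.020870.
Test statistic: z = 0.08362/0.020870 = 4.007.

z = 4.007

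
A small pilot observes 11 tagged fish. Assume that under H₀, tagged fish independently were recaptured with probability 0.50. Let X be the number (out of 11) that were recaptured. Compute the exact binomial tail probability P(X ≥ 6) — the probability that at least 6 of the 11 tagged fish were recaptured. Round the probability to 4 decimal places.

P = 0.5000

X ~ Binomial(n=11, p=0.50).
P(X ≥ 6) = Σ_{j=6}^{11} C(11,j)·0.50^j·0.50^{11−j}.
= 0.225586 + 0.161133 + 0.080566 + 0.026855 + 0.005371 + 0.000488 = 0.5000.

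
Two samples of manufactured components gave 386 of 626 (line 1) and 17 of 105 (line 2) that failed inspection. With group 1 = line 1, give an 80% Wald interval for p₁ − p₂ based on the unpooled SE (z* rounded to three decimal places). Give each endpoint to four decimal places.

p̂₁ = 386/626 = 0.61661, p̂₂ = 17/105 = 0.16190; p̂₁ − p̂₂ = 0.45471.
SE = √(0.000377638 + 0.001292301) = √0.001669939 = 0.040865.
The 80% critical value is z* = 1.282. Margin of error = 0.05239.
Interval: 0.45471 ± 0.05239 → (0.4023, 0.5071).

(0.4023, 0.5071)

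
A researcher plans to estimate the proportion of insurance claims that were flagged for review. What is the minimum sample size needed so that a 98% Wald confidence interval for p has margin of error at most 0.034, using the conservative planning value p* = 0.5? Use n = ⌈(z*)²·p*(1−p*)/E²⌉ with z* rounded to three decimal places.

n = 1171

z* = 2.326 at the 98% level.
p*(1−p*) = 0.50·0.50 = 0.2500.
(z*)²·p*(1−p*)/E² = 5.410276·0.2500/0.001156 = 1170.042.
⌈1170.042⌉ = 1171.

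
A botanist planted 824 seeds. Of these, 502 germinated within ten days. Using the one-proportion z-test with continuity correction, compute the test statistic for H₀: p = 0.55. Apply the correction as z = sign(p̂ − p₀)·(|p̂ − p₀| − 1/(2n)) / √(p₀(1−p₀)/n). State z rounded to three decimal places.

Sample proportion p̂ = 502/824 = 0.60922. p̂ − p₀ = 0.059223.
1/(2n) = 0.000607.
Corrected numerator: |0.059223| − 0.000607 = 0.058616.
Under H₀, SE = √(p₀(1−p₀)/n) = √(0.55·0.45/824) = √0.000300364 = 0.017331.
z = +0.058616/0.017331 = 3.382.

z = 3.382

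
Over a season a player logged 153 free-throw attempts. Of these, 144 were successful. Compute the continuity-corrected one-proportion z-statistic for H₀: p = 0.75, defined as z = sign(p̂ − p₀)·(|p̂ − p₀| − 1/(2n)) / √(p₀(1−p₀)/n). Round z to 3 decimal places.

z = 5.368

With x = 144 successes in n = 153, p̂ = 0.94118. p̂ − p₀ = 0.191176.
1/(2n) = 0.003268.
Corrected numerator: |0.191176| − 0.003268 = 0.187908.
Null standard error: √(0.75·0.25/153) = √0.001225490 = 0.035007.
z = +0.187908/0.035007 = 5.368.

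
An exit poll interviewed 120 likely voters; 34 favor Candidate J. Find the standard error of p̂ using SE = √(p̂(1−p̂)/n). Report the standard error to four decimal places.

SE = 0.0411

With x = 34 successes in n = 120, p̂ = 0.28333.
p̂(1−p̂) = 0.203054.
SE = √(0.203054/120) = 0.0411.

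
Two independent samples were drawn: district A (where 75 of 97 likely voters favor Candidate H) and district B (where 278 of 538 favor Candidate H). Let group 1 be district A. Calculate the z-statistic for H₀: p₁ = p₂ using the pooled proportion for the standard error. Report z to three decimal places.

z = 4.679

p̂₁ = 75/97 = 0.77320, p̂₂ = 278/538 = 0.51673.
Pooling: p̂ = 353/635 = 0.55591.
SE = √[p̂(1−p̂)(1/n₁+1/n₂)] = √[0.55591·0.44409·(1/97+1/538)] ≈ 0.054809.
z = 0.25647/0.054809 = 4.679.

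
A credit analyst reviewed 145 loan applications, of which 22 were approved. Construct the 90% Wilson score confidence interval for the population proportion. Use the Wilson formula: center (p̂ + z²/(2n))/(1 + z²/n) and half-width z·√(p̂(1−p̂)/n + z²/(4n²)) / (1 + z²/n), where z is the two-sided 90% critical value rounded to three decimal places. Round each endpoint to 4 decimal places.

p̂ = 22/145 = 0.15172; z = 1.645, so z² = 2.706025.
1 + z²/n = 1.018662.
Adjusted center: (0.15172 + z²/(2n))/1.018662 = 0.15810.
Radicand: p̂(1−p̂)/n + z²/(4n²) = 0.000887613 + 0.000032176 = 0.000919789.
Half-width = 1.645·√0.000919789/1.018662 = 0.04898.
Interval: 0.15810 ± 0.04898 → (0.1091, 0.2071).

(0.1091, 0.2071)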